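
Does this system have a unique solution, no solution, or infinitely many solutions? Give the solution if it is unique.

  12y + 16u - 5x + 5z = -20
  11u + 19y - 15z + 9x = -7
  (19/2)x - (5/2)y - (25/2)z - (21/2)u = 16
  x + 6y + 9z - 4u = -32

no solution

Row-reduce:
R1 ← R1 / (-5).
R2 ← R2 − 9·R1.
R3 ← R3 − 19/2·R1.
R4 ← R4 − 1·R1.
R2 ← R2 / (203/5).
R1 ← R1 + 12/5·R2.
R3 ← R3 − 203/10·R2.
R4 ← R4 − 42/5·R2.
Swap R3 and R4.
R3 ← R3 / (326/29).
R1 ← R1 + 275/203·R3.
R2 ← R2 + 30/203·R3.
Row 4 reduces to 0 = -1/2, a contradiction. The system is inconsistent.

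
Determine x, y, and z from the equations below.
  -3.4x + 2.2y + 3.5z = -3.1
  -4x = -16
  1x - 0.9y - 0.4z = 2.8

Row-reduce the augmented matrix:
R1 ← R1 / (-17/5).
R2 ← R2 + 4·R1.
R3 ← R3 − 1·R1.
R2 ← R2 / (-44/17).
R1 ← R1 + 11/17·R2.
R3 ← R3 + 43/170·R2.
R3 ← R3 / (227/220).
R2 ← R2 − 35/22·R3.
Reading off the reduced rows gives x = 4, y = 0, z = 3.

x = 4, y = 0, z = 3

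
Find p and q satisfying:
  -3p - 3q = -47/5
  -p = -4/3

p = 4/3, q = 9/5

Row-reduce the augmented matrix:
R1 ← R1 / (-3).
R2 ← R2 + 1·R1.
R1 ← R1 − 1·R2.
Reading off the reduced rows gives p = 4/3, q = 9/5.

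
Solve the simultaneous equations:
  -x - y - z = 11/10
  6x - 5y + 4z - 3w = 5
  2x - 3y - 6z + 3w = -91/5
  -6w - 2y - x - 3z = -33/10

Row-reduce the augmented matrix:
R1 ← R1 / (-1).
R2 ← R2 − 6·R1.
R3 ← R3 − 2·R1.
R4 ← R4 + 1·R1.
R2 ← R2 / (-11).
R1 ← R1 − 1·R2.
R3 ← R3 + 5·R2.
R4 ← R4 + 1·R2.
R3 ← R3 / (-78/11).
R1 ← R1 − 9/11·R3.
R2 ← R2 − 2/11·R3.
R4 ← R4 + 20/11·R3.
R4 ← R4 / (-89/13).
R1 ← R1 − 3/13·R4.
R2 ← R2 − 5/13·R4.
R3 ← R3 + 8/13·R4.
Reading off the reduced rows gives x = -5/2, y = -8/5, z = 3, w = 0.

x = -5/2, y = -8/5, z = 3, w = 0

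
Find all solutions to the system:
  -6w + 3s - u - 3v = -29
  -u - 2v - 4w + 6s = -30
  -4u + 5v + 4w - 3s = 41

infinitely many solutions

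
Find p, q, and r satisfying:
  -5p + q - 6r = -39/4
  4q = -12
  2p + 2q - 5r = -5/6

Row-reduce the augmented matrix:
R1 ← R1 / (-5).
R3 ← R3 − 2·R1.
R2 ← R2 / (4).
R1 ← R1 + 1/5·R2.
R3 ← R3 − 12/5·R2.
R3 ← R3 / (-37/5).
R1 ← R1 − 6/5·R3.
Reading off the reduced rows gives p = 7/4, q = -3, r = -1/3.

p = 7/4, q = -3, r = -1/3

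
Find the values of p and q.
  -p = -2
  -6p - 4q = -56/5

Row-reduce the augmented matrix:
R1 ← R1 / (-1).
R2 ← R2 + 6·R1.
R2 ← R2 / (-4).
Reading off the reduced rows gives p = 2, q = -1/5.

p = 2, q = -1/5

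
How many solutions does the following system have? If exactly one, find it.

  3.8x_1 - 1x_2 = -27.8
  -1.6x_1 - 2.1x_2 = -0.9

x_1 = -6, x_2 = 5

Row-reduce the augmented matrix:
R1 ← R1 / (19/5).
R2 ← R2 + 8/5·R1.
R2 ← R2 / (-479/190).
R1 ← R1 + 5/19·R2.
Reading off the reduced rows gives x_1 = -6, x_2 = 5.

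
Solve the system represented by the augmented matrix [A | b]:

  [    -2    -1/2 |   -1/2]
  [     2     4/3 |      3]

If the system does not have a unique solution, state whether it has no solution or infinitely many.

Row-reduce the augmented matrix:
R1 ← R1 / (-2).
R2 ← R2 − 2·R1.
R2 ← R2 / (5/6).
R1 ← R1 − 1/4·R2.
Reading off the reduced rows gives x_1 = -1/2, x_2 = 3.

x_1 = -1/2, x_2 = 3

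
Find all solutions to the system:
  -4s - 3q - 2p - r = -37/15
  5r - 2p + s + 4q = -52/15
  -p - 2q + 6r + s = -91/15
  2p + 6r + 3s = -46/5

p = -13/5, q = -1/3, r = -2, s = 8/3

Row-reduce the augmented matrix:
R1 ← R1 / (-2).
R2 ← R2 + 2·R1.
R3 ← R3 + 1·R1.
R4 ← R4 − 2·R1.
R2 ← R2 / (7).
R1 ← R1 − 3/2·R2.
R3 ← R3 + 1/2·R2.
R4 ← R4 + 3·R2.
R3 ← R3 / (97/14).
R1 ← R1 + 11/14·R3.
R2 ← R2 − 6/7·R3.
R4 ← R4 − 53/7·R3.
R4 ← R4 / (-245/97).
R1 ← R1 − 127/97·R4.
R2 ← R2 − 29/97·R4.
R3 ← R3 − 47/97·R4.
Reading off the reduced rows gives p = -13/5, q = -1/3, r = -2, s = 8/3.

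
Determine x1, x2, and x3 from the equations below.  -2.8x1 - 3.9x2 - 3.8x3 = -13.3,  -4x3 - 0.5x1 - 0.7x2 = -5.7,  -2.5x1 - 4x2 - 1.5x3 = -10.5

Row-reduce the augmented matrix:
R1 ← R1 / (-14/5).
R2 ← R2 + 1/2·R1.
R3 ← R3 + 5/2·R1.
R2 ← R2 / (-1/280).
R1 ← R1 − 39/28·R2.
R3 ← R3 + 29/56·R2.
R3 ← R3 / (967/2).
R1 ← R1 + 1294·R3.
R2 ← R2 − 930·R3.
Reading off the reduced rows gives x1 = 2, x2 = 1, x3 = 1.

x1 = 2, x2 = 1, x3 = 1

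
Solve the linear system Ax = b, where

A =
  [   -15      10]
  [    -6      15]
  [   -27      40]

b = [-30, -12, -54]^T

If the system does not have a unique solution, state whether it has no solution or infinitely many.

x_1 = 2, x_2 = 0

Row-reduce the augmented matrix:
R1 ← R1 / (-15).
R2 ← R2 + 6·R1.
R3 ← R3 + 27·R1.
R2 ← R2 / (11).
R1 ← R1 + 2/3·R2.
R3 ← R3 − 22·R2.
R3 reduces to 0 = 0, so the extra equation is consistent.
Reading off the reduced rows gives x_1 = 2, x_2 = 0.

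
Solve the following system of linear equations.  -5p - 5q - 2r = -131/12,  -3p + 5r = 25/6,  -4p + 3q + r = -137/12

p = 5/2, q = -5/4, r = 7/3

Row-reduce the augmented matrix:
R1 ← R1 / (-5).
R2 ← R2 + 3·R1.
R3 ← R3 + 4·R1.
R2 ← R2 / (3).
R1 ← R1 − 1·R2.
R3 ← R3 − 7·R2.
R3 ← R3 / (-178/15).
R1 ← R1 + 5/3·R3.
R2 ← R2 − 31/15·R3.
Reading off the reduced rows gives p = 5/2, q = -5/4, r = 7/3.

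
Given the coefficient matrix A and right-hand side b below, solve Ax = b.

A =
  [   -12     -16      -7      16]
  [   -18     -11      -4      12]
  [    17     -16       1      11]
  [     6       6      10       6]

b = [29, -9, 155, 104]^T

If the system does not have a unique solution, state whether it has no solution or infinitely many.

Row-reduce the augmented matrix:
R1 ← R1 / (-12).
R2 ← R2 + 18·R1.
R3 ← R3 − 17·R1.
R4 ← R4 − 6·R1.
R2 ← R2 / (13).
R1 ← R1 − 4/3·R2.
R3 ← R3 + 116/3·R2.
R4 ← R4 + 2·R2.
R3 ← R3 / (125/12).
R1 ← R1 + 1/12·R3.
R2 ← R2 − 1/2·R3.
R4 ← R4 − 15/2·R3.
R4 ← R4 / (4424/325).
R1 ← R1 + 193/1625·R4.
R2 ← R2 + 1342/1625·R4.
R3 ← R3 + 316/1625·R4.
Reading off the reduced rows gives x_1 = 4, x_2 = -1, x_3 = 5, x_4 = 6.

x_1 = 4, x_2 = -1, x_3 = 5, x_4 = 6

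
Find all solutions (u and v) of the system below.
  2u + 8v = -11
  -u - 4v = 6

no solution

Row-reduce:
R1 ← R1 / (2).
R2 ← R2 + 1·R1.
Row 2 reduces to 0 = 1/2, a contradiction. The system is inconsistent.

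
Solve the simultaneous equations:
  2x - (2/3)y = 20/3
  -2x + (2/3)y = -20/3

Row-reduce:
R1 ← R1 / (2).
R2 ← R2 + 2·R1.
Rank is 1 with 2 unknowns, leaving y free.

infinitely many solutions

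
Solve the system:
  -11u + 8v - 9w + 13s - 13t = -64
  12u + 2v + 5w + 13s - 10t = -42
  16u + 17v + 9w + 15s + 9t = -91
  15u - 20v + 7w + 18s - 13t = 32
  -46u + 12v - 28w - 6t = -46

no solution

Row-reduce:
R1 ← R1 / (-11).
R2 ← R2 − 12·R1.
R3 ← R3 − 16·R1.
R4 ← R4 − 15·R1.
R5 ← R5 + 46·R1.
R2 ← R2 / (118/11).
R1 ← R1 + 8/11·R2.
R3 ← R3 − 315/11·R2.
R4 ← R4 + 100/11·R2.
R5 ← R5 + 236/11·R2.
R3 ← R3 / (1035/118).
R1 ← R1 − 29/59·R3.
R2 ← R2 + 53/118·R3.
R4 ← R4 + 552/59·R3.
R4 ← R4 / (263/15).
R1 ← R1 − 2926/1035·R4.
R2 ← R2 − 574/1035·R4.
R3 ← R3 + 4561/1035·R4.
Row 5 reduces to 0 = -2, a contradiction. The system is inconsistent.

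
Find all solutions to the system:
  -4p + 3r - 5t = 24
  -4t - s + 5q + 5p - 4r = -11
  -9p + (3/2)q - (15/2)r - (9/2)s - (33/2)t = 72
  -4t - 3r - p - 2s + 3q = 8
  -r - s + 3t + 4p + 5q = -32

Row-reduce:
R1 ← R1 / (-4).
R2 ← R2 − 5·R1.
R3 ← R3 + 9·R1.
R4 ← R4 + 1·R1.
R5 ← R5 − 4·R1.
R2 ← R2 / (5).
R3 ← R3 − 3/2·R2.
R4 ← R4 − 3·R2.
R5 ← R5 − 5·R2.
R3 ← R3 / (-567/40).
R1 ← R1 + 3/4·R3.
R2 ← R2 + 1/20·R3.
R4 ← R4 + 18/5·R3.
R5 ← R5 − 9/4·R3.
R4 ← R4 / (-1/3).
R1 ← R1 − 2/9·R4.
R2 ← R2 + 5/27·R4.
R3 ← R3 − 8/27·R4.
R5 ← R5 + 2/3·R4.
Rank is 4 with 5 unknowns, leaving t free.

infinitely many solutions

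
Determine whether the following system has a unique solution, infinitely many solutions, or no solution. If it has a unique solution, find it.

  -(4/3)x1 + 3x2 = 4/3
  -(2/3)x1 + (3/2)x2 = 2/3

Row-reduce:
R1 ← R1 / (-4/3).
R2 ← R2 + 2/3·R1.
Rank is 1 with 2 unknowns, leaving x2 free.

infinitely many solutions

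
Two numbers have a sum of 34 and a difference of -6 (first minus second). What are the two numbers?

first number: 14, second number: 20

Let x = first number, y = second number.
  x + y = 34
  x - y = -6
From equation 1: x = 34 − y.
Substitute into equation 2 and solve: y = 20.
Then x = 14.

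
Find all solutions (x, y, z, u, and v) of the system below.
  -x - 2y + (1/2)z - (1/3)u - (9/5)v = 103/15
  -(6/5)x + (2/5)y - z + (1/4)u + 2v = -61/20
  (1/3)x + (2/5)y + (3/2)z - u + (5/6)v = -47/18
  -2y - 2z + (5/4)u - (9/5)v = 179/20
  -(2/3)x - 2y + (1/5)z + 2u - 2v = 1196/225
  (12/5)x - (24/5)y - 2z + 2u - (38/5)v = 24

Row-reduce the augmented matrix:
R1 ← R1 / (-1).
R2 ← R2 + 6/5·R1.
R3 ← R3 − 1/3·R1.
R5 ← R5 + 2/3·R1.
R6 ← R6 − 12/5·R1.
R2 ← R2 / (14/5).
R1 ← R1 − 2·R2.
R3 ← R3 + 4/15·R2.
R4 ← R4 + 2·R2.
R5 ← R5 + 2/3·R2.
R6 ← R6 + 48/5·R2.
R3 ← R3 / (53/35).
R1 ← R1 − 9/14·R3.
R2 ← R2 + 4/7·R3.
R4 ← R4 + 22/7·R3.
R5 ← R5 + 18/35·R3.
R6 ← R6 + 44/7·R3.
R4 ← R4 / (-221/477).
R1 ← R1 − 50/159·R4.
R2 ← R2 + 625/3816·R4.
R3 ← R3 + 661/954·R4.
R5 ← R5 − 19277/9540·R4.
R6 ← R6 + 442/477·R4.
R5 ← R5 / (371663/33150).
R1 ← R1 − 215/884·R5.
R2 ← R2 − 749/884·R5.
R3 ← R3 + 7271/2210·R5.
R4 ← R4 + 1182/221·R5.
R6 reduces to 0 = 0, so the extra equation is consistent.
Reading off the reduced rows gives x = 2/3, y = -3, z = -6/5, u = -1, v = -1.

x = 2/3, y = -3, z = -6/5, u = -1, v = -1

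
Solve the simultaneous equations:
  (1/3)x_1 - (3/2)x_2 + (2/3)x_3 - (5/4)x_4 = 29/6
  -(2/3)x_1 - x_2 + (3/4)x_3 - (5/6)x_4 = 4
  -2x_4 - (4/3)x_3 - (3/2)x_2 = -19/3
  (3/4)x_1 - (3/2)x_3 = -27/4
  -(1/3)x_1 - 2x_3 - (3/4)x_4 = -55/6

no solution

Row-reduce:
R1 ← R1 / (1/3).
R2 ← R2 + 2/3·R1.
R4 ← R4 − 3/4·R1.
R5 ← R5 + 1/3·R1.
R2 ← R2 / (-4).
R1 ← R1 + 9/2·R2.
R3 ← R3 + 3/2·R2.
R4 ← R4 − 27/8·R2.
R5 ← R5 + 3/2·R2.
R3 ← R3 / (-203/96).
R1 ← R1 + 11/32·R3.
R2 ← R2 + 25/48·R3.
R4 ← R4 + 159/128·R3.
R5 ← R5 + 203/96·R3.
R4 ← R4 / (1431/3248).
R1 ← R1 − 99/812·R4.
R2 ← R2 − 620/609·R4.
R3 ← R3 − 72/203·R4.
Row 5 reduces to 0 = 2, a contradiction. The system is inconsistent.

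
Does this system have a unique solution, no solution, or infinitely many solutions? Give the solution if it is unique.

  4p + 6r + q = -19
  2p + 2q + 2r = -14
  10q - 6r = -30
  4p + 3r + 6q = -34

p = -4, q = -3, r = 0

Row-reduce the augmented matrix:
R1 ← R1 / (4).
R2 ← R2 − 2·R1.
R4 ← R4 − 4·R1.
R2 ← R2 / (3/2).
R1 ← R1 − 1/4·R2.
R3 ← R3 − 10·R2.
R4 ← R4 − 5·R2.
R3 ← R3 / (2/3).
R1 ← R1 − 5/3·R3.
R2 ← R2 + 2/3·R3.
R4 ← R4 − 1/3·R3.
R4 reduces to 0 = 0, so the extra equation is consistent.
Reading off the reduced rows gives p = -4, q = -3, r = 0.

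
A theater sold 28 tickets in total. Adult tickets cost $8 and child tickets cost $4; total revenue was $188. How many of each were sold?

Let a = adult tickets, c = child tickets.
  c + a = 28
  4c + 8a = 188
Row-reduce the augmented matrix:
R2 ← R2 − 8·R1.
R2 ← R2 / (-4).
R1 ← R1 − 1·R2.
Reading off the reduced rows gives a = 19, c = 9.

adult tickets: 19, child tickets: 9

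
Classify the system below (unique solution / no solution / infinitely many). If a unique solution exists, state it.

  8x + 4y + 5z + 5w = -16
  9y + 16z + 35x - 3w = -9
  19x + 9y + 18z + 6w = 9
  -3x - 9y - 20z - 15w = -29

no solution

Row-reduce:
R1 ← R1 / (8).
R2 ← R2 − 35·R1.
R3 ← R3 − 19·R1.
R4 ← R4 + 3·R1.
R2 ← R2 / (-17/2).
R1 ← R1 − 1/2·R2.
R3 ← R3 + 1/2·R2.
R4 ← R4 + 15/2·R2.
R3 ← R3 / (110/17).
R1 ← R1 − 19/68·R3.
R2 ← R2 − 47/68·R3.
R4 ← R4 + 220/17·R3.
Row 4 reduces to 0 = -2, a contradiction. The system is inconsistent.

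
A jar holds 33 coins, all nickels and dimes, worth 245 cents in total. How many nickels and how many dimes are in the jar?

Let n = nickels, d = dimes.
  n + d = 33
  5n + 10d = 245
Row-reduce the augmented matrix:
R2 ← R2 − 5·R1.
R2 ← R2 / (5).
R1 ← R1 − 1·R2.
Reading off the reduced rows gives n = 17, d = 16.

nickels: 17, dimes: 16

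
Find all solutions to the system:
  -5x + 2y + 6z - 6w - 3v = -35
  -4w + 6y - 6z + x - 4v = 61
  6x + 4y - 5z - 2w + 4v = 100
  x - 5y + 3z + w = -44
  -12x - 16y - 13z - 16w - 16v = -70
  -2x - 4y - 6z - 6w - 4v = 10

x = 3, y = 5, z = -6, w = -4, v = 6

Row-reduce the augmented matrix:
R1 ← R1 / (-5).
R2 ← R2 − 1·R1.
R3 ← R3 − 6·R1.
R4 ← R4 − 1·R1.
R5 ← R5 + 12·R1.
R6 ← R6 + 2·R1.
R2 ← R2 / (32/5).
R1 ← R1 + 2/5·R2.
R3 ← R3 − 32/5·R2.
R4 ← R4 + 23/5·R2.
R5 ← R5 + 104/5·R2.
R6 ← R6 + 24/5·R2.
R3 ← R3 / (7).
R1 ← R1 + 3/2·R3.
R2 ← R2 + 3/4·R3.
R4 ← R4 − 3/4·R3.
R5 ← R5 + 43·R3.
R6 ← R6 + 12·R3.
R4 ← R4 / (-393/112).
R1 ← R1 − 1/56·R4.
R2 ← R2 + 139/112·R4.
R3 ← R3 + 4/7·R4.
R5 ← R5 + 603/14·R4.
R6 ← R6 + 201/14·R4.
R5 ← R5 / (8055/131).
R1 ← R1 − 535/393·R5.
R2 ← R2 − 1091/786·R5.
R3 ← R3 − 565/393·R5.
R4 ← R4 − 995/786·R5.
R6 ← R6 − 2685/131·R5.
R6 reduces to 0 = 0, so the extra equation is consistent.
Reading off the reduced rows gives x = 3, y = 5, z = -6, w = -4, v = 6.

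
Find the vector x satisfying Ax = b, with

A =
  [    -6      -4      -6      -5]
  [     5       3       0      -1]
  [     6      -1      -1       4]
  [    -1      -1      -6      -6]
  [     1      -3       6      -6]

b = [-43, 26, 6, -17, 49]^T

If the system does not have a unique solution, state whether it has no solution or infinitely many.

Row-reduce the augmented matrix:
R1 ← R1 / (-6).
R2 ← R2 − 5·R1.
R3 ← R3 − 6·R1.
R4 ← R4 + 1·R1.
R5 ← R5 − 1·R1.
R2 ← R2 / (-1/3).
R1 ← R1 − 2/3·R2.
R3 ← R3 + 5·R2.
R4 ← R4 + 1/3·R2.
R5 ← R5 + 11/3·R2.
R3 ← R3 / (68).
R1 ← R1 + 9·R3.
R2 ← R2 − 15·R3.
R5 ← R5 − 60·R3.
Swap R4 and R5.
R4 ← R4 / (-35/2).
R1 ← R1 − 5/8·R4.
R2 ← R2 + 11/8·R4.
R3 ← R3 − 9/8·R4.
R5 reduces to 0 = 0, so the extra equation is consistent.
Reading off the reduced rows gives x_1 = 4, x_2 = 1, x_3 = 5, x_4 = -3.

x_1 = 4, x_2 = 1, x_3 = 5, x_4 = -3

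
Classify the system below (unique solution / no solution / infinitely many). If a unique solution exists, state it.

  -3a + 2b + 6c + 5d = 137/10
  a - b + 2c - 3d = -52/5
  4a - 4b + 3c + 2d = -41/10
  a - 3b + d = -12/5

Row-reduce the augmented matrix:
R1 ← R1 / (-3).
R2 ← R2 − 1·R1.
R3 ← R3 − 4·R1.
R4 ← R4 − 1·R1.
R2 ← R2 / (-1/3).
R1 ← R1 + 2/3·R2.
R3 ← R3 + 4/3·R2.
R4 ← R4 + 7/3·R2.
R3 ← R3 / (-5).
R1 ← R1 + 10·R3.
R2 ← R2 + 12·R3.
R4 ← R4 + 26·R3.
R4 ← R4 / (-304/5).
R1 ← R1 + 27·R4.
R2 ← R2 + 148/5·R4.
R3 ← R3 + 14/5·R4.
Reading off the reduced rows gives a = -2/5, b = 3/2, c = -1/2, d = 5/2.

a = -2/5, b = 3/2, c = -1/2, d = 5/2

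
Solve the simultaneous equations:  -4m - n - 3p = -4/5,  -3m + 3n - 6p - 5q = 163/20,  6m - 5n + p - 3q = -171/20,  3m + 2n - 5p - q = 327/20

m = 6/5, n = 2, p = -2, q = 5/4

Row-reduce the augmented matrix:
R1 ← R1 / (-4).
R2 ← R2 + 3·R1.
R3 ← R3 − 6·R1.
R4 ← R4 − 3·R1.
R2 ← R2 / (15/4).
R1 ← R1 − 1/4·R2.
R3 ← R3 + 13/2·R2.
R4 ← R4 − 5/4·R2.
R3 ← R3 / (-10).
R1 ← R1 − 1·R3.
R2 ← R2 + 1·R3.
R4 ← R4 + 6·R3.
R4 ← R4 / (23/3).
R1 ← R1 + 5/6·R4.
R2 ← R2 + 1/6·R4.
R3 ← R3 − 7/6·R4.
Reading off the reduced rows gives m = 6/5, n = 2, p = -2, q = 5/4.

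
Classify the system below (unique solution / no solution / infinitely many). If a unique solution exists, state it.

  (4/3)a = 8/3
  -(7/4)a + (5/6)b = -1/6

Row-reduce the augmented matrix:
R1 ← R1 / (4/3).
R2 ← R2 + 7/4·R1.
R2 ← R2 / (5/6).
Reading off the reduced rows gives a = 2, b = 4.

a = 2, b = 4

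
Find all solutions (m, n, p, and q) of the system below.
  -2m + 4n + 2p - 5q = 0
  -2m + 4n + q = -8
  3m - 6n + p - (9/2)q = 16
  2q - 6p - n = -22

Row-reduce:
R1 ← R1 / (-2).
R2 ← R2 + 2·R1.
R3 ← R3 − 3·R1.
Swap R2 and R4.
R2 ← R2 / (-1).
R1 ← R1 + 2·R2.
R3 ← R3 / (4).
R1 ← R1 − 11·R3.
R2 ← R2 − 6·R3.
R4 ← R4 + 2·R3.
Rank is 3 with 4 unknowns, leaving q free.

infinitely many solutions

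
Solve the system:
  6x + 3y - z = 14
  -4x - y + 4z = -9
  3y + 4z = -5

Row-reduce the augmented matrix:
R1 ← R1 / (6).
R2 ← R2 + 4·R1.
R1 ← R1 − 1/2·R2.
R3 ← R3 − 3·R2.
R3 ← R3 / (-6).
R1 ← R1 + 11/6·R3.
R2 ← R2 − 10/3·R3.
Reading off the reduced rows gives x = 4, y = -3, z = 1.

x = 4, y = -3, z = 1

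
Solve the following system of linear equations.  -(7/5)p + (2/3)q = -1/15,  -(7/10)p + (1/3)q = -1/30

Row-reduce:
R1 ← R1 / (-7/5).
R2 ← R2 + 7/10·R1.
Rank is 1 with 2 unknowns, leaving q free.

infinitely many solutions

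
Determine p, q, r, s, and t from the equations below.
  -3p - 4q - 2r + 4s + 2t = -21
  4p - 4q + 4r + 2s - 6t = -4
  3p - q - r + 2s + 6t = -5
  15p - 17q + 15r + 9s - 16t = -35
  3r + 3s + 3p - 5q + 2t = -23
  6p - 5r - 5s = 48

p = 3, q = 2, r = -4, s = -2, t = -2

Row-reduce the augmented matrix:
R1 ← R1 / (-3).
R2 ← R2 − 4·R1.
R3 ← R3 − 3·R1.
R4 ← R4 − 15·R1.
R5 ← R5 − 3·R1.
R6 ← R6 − 6·R1.
R2 ← R2 / (-28/3).
R1 ← R1 − 4/3·R2.
R3 ← R3 + 5·R2.
R4 ← R4 + 37·R2.
R5 ← R5 + 9·R2.
R6 ← R6 + 8·R2.
R3 ← R3 / (-26/7).
R1 ← R1 − 6/7·R3.
R2 ← R2 + 1/7·R3.
R4 ← R4 + 2/7·R3.
R5 ← R5 + 2/7·R3.
R6 ← R6 + 71/7·R3.
R4 ← R4 / (-3/13).
R1 ← R1 − 5/26·R4.
R2 ← R2 + 45/52·R4.
R3 ← R3 + 29/52·R4.
R5 ← R5 + 3/13·R4.
R6 ← R6 + 465/52·R4.
Swap R5 and R6.
R5 ← R5 / (-1081/4).
R1 ← R1 − 13/2·R5.
R2 ← R2 + 97/4·R5.
R3 ← R3 + 73/4·R5.
R4 ← R4 + 28·R5.
R6 reduces to 0 = 0, so the extra equation is consistent.
Reading off the reduced rows gives p = 3, q = 2, r = -4, s = -2, t = -2.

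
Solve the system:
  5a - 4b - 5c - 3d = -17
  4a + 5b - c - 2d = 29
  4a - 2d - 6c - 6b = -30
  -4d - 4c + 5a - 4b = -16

a = 4, b = 4, c = 3, d = 2

Row-reduce the augmented matrix:
R1 ← R1 / (5).
R2 ← R2 − 4·R1.
R3 ← R3 − 4·R1.
R4 ← R4 − 5·R1.
R2 ← R2 / (41/5).
R1 ← R1 + 4/5·R2.
R3 ← R3 + 14/5·R2.
R3 ← R3 / (-40/41).
R1 ← R1 + 29/41·R3.
R2 ← R2 − 15/41·R3.
R4 ← R4 − 1·R3.
R4 ← R4 / (-9/20).
R1 ← R1 + 19/20·R4.
R2 ← R2 − 1/4·R4.
R3 ← R3 + 11/20·R4.
Reading off the reduced rows gives a = 4, b = 4, c = 3, d = 2.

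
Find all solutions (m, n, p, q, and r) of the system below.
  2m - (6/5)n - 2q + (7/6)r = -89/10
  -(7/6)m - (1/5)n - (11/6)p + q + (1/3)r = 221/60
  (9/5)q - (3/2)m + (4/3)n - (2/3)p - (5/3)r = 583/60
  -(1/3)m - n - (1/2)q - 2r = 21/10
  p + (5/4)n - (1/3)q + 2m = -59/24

Row-reduce the augmented matrix:
R1 ← R1 / (2).
R2 ← R2 + 7/6·R1.
R3 ← R3 + 3/2·R1.
R4 ← R4 + 1/3·R1.
R5 ← R5 − 2·R1.
R2 ← R2 / (-9/10).
R1 ← R1 + 3/5·R2.
R3 ← R3 − 13/30·R2.
R4 ← R4 + 6/5·R2.
R5 ← R5 − 49/20·R2.
R3 ← R3 / (-251/162).
R1 ← R1 − 11/9·R3.
R2 ← R2 − 55/27·R3.
R4 ← R4 − 22/9·R3.
R5 ← R5 + 431/108·R3.
R4 ← R4 / (-1991/7530).
R1 ← R1 + 898/1255·R4.
R2 ← R2 − 119/251·R4.
R3 ← R3 + 178/1255·R4.
R5 ← R5 − 9743/15060·R4.
R5 ← R5 / (-169987/26064).
R1 ← R1 − 1721/181·R5.
R2 ← R2 + 5825/724·R5.
R3 ← R3 − 777/362·R5.
R4 ← R4 − 14935/1086·R5.
Reading off the reduced rows gives m = -3/2, n = 3/2, p = -1, q = 1, r = -9/5.

m = -3/2, n = 3/2, p = -1, q = 1, r = -9/5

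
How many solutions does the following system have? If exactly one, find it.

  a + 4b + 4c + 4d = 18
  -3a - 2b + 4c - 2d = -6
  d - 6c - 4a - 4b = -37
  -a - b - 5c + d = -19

a = 6, b = -1, c = 3, d = 1

Row-reduce the augmented matrix:
R2 ← R2 + 3·R1.
R3 ← R3 + 4·R1.
R4 ← R4 + 1·R1.
R2 ← R2 / (10).
R1 ← R1 − 4·R2.
R3 ← R3 − 12·R2.
R4 ← R4 − 3·R2.
R3 ← R3 / (-46/5).
R1 ← R1 + 12/5·R3.
R2 ← R2 − 8/5·R3.
R4 ← R4 + 29/5·R3.
R4 ← R4 / (-53/46).
R1 ← R1 + 30/23·R4.
R2 ← R2 − 43/23·R4.
R3 ← R3 + 25/46·R4.
Reading off the reduced rows gives a = 6, b = -1, c = 3, d = 1.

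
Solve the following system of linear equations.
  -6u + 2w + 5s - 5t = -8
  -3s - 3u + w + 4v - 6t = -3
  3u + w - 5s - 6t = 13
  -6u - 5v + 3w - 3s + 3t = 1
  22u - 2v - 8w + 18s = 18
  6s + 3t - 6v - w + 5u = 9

Row-reduce:
R1 ← R1 / (-6).
R2 ← R2 + 3·R1.
R3 ← R3 − 3·R1.
R4 ← R4 + 6·R1.
R5 ← R5 − 22·R1.
R6 ← R6 − 5·R1.
R2 ← R2 / (4).
R4 ← R4 + 5·R2.
R5 ← R5 + 2·R2.
R6 ← R6 + 6·R2.
R3 ← R3 / (2).
R1 ← R1 + 1/3·R3.
R4 ← R4 − 1·R3.
R5 ← R5 + 2/3·R3.
R6 ← R6 − 2/3·R3.
R4 ← R4 / (-109/8).
R1 ← R1 + 5/4·R4.
R2 ← R2 + 11/8·R4.
R3 ← R3 + 5/4·R4.
R5 ← R5 − 131/4·R4.
R6 ← R6 − 11/4·R4.
R5 ← R5 / (-1304/327).
R1 ← R1 + 427/327·R5.
R2 ← R2 + 182/109·R5.
R3 ← R3 + 542/109·R5.
R4 ← R4 + 63/109·R5.
R6 ← R6 + 652/327·R5.
Row 6 reduces to 0 = -1, a contradiction. The system is inconsistent.

no solution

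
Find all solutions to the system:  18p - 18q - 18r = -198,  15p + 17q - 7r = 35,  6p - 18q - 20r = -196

Row-reduce the augmented matrix:
R1 ← R1 / (18).
R2 ← R2 − 15·R1.
R3 ← R3 − 6·R1.
R2 ← R2 / (32).
R1 ← R1 + 1·R2.
R3 ← R3 + 12·R2.
R3 ← R3 / (-11).
R1 ← R1 + 3/4·R3.
R2 ← R2 − 1/4·R3.
Reading off the reduced rows gives p = -1, q = 5, r = 5.

p = -1, q = 5, r = 5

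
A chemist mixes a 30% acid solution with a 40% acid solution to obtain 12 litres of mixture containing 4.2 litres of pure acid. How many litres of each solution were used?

litres of solution A: 6, litres of solution B: 6

Let a = litres of solution A, b = litres of solution B.
  a + b = 12
  (3/10)a + (2/5)b = 21/5
From equation 1: a = 12 − b.
Substitute into equation 2 and solve: b = 6.
Then a = 6.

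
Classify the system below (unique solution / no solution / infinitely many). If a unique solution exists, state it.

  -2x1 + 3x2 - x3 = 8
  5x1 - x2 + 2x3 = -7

infinitely many solutions

Row-reduce:
R1 ← R1 / (-2).
R2 ← R2 − 5·R1.
R2 ← R2 / (13/2).
R1 ← R1 + 3/2·R2.
Rank is 2 with 3 unknowns, leaving x3 free.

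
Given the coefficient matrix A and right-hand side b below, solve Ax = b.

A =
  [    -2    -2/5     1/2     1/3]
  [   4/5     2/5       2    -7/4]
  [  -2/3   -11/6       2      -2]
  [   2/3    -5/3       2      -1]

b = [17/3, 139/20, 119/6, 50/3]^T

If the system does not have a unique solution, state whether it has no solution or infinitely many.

Row-reduce the augmented matrix:
R1 ← R1 / (-2).
R2 ← R2 − 4/5·R1.
R3 ← R3 + 2/3·R1.
R4 ← R4 − 2/3·R1.
R2 ← R2 / (6/25).
R1 ← R1 − 1/5·R2.
R3 ← R3 + 17/10·R2.
R4 ← R4 + 9/5·R2.
R3 ← R3 / (209/12).
R1 ← R1 + 25/12·R3.
R2 ← R2 − 55/6·R3.
R4 ← R4 − 56/3·R3.
R4 ← R4 / (22903/15048).
R1 ← R1 + 13295/30096·R4.
R2 ← R2 − 275/684·R4.
R3 ← R3 + 651/836·R4.
Reading off the reduced rows gives x_1 = -1, x_2 = -5, x_3 = 4, x_4 = -1.

x_1 = -1, x_2 = -5, x_3 = 4, x_4 = -1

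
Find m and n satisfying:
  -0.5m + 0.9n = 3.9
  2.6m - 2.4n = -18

Row-reduce the augmented matrix:
R1 ← R1 / (-1/2).
R2 ← R2 − 13/5·R1.
R2 ← R2 / (57/25).
R1 ← R1 + 9/5·R2.
Reading off the reduced rows gives m = -6, n = 1.

m = -6, n = 1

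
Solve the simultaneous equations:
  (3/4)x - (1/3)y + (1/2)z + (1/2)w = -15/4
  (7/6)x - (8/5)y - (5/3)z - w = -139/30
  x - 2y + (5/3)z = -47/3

infinitely many solutions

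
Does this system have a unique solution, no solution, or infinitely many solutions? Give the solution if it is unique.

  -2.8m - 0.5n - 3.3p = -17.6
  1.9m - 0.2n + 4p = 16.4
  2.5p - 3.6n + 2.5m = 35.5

m = 6, n = -5, p = 1

Row-reduce the augmented matrix:
R1 ← R1 / (-14/5).
R2 ← R2 − 19/10·R1.
R3 ← R3 − 5/2·R1.
R2 ← R2 / (-151/280).
R1 ← R1 − 5/28·R2.
R3 ← R3 + 1133/280·R2.
R3 ← R3 / (-20623/1510).
R1 ← R1 − 266/151·R3.
R2 ← R2 + 493/151·R3.
Reading off the reduced rows gives m = 6, n = -5, p = 1.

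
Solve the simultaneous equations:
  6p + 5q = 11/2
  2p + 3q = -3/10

p = 9/4, q = -8/5

Row-reduce the augmented matrix:
R1 ← R1 / (6).
R2 ← R2 − 2·R1.
R2 ← R2 / (4/3).
R1 ← R1 − 5/6·R2.
Reading off the reduced rows gives p = 9/4, q = -8/5.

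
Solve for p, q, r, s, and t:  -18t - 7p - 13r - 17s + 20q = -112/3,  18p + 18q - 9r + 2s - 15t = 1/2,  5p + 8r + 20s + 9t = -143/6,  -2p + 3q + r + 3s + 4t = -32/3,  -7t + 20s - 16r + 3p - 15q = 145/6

p = 3, q = -2, r = -8/3, s = -2, t = 5/2

Row-reduce the augmented matrix:
R1 ← R1 / (-7).
R2 ← R2 − 18·R1.
R3 ← R3 − 5·R1.
R4 ← R4 + 2·R1.
R5 ← R5 − 3·R1.
R2 ← R2 / (486/7).
R1 ← R1 + 20/7·R2.
R3 ← R3 − 100/7·R2.
R4 ← R4 + 19/7·R2.
R5 ← R5 + 45/7·R2.
R3 ← R3 / (67/9).
R1 ← R1 − 1/9·R3.
R2 ← R2 + 11/18·R3.
R4 ← R4 − 55/18·R3.
R5 ← R5 + 51/2·R3.
R4 ← R4 / (-629/1206).
R1 ← R1 − 844/1809·R4.
R2 ← R2 − 301/402·R4.
R3 ← R3 − 3995/1809·R4.
R5 ← R5 − 235771/3618·R4.
R5 ← R5 / (761779/1887).
R1 ← R1 − 5171/1887·R5.
R2 ← R2 − 2745/629·R5.
R3 ← R3 − 1613/111·R5.
R4 ← R4 + 3804/629·R5.
Reading off the reduced rows gives p = 3, q = -2, r = -8/3, s = -2, t = 5/2.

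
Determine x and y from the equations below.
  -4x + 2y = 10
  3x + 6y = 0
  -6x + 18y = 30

x = -2, y = 1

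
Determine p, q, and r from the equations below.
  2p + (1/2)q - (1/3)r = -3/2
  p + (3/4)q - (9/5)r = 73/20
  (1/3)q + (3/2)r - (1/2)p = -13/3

p = -1, q = -1, r = -3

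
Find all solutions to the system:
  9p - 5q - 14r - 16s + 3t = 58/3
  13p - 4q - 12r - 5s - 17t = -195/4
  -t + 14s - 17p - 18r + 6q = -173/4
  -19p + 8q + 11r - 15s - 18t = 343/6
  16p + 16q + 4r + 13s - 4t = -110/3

Row-reduce the augmented matrix:
R1 ← R1 / (9).
R2 ← R2 − 13·R1.
R3 ← R3 + 17·R1.
R4 ← R4 + 19·R1.
R5 ← R5 − 16·R1.
R2 ← R2 / (29/9).
R1 ← R1 + 5/9·R2.
R3 ← R3 + 31/9·R2.
R4 ← R4 + 23/9·R2.
R5 ← R5 − 224/9·R2.
R3 ← R3 / (-1034/29).
R1 ← R1 + 4/29·R3.
R2 ← R2 − 74/29·R3.
R4 ← R4 + 349/29·R3.
R5 ← R5 + 1004/29·R3.
R4 ← R4 / (-36679/1034).
R1 ← R1 − 689/517·R4.
R2 ← R2 − 3022/517·R4.
R3 ← R3 + 91/1034·R4.
R5 ← R5 + 52473/517·R4.
R5 ← R5 / (8705196/36679).
R1 ← R1 + 151067/36679·R5.
R2 ← R2 + 426226/36679·R5.
R3 ← R3 − 20703/36679·R5.
R4 ← R4 − 23228/36679·R5.
Reading off the reduced rows gives p = -1, q = 5/4, r = 4/3, s = -3, t = 7/4.

p = -1, q = 5/4, r = 4/3, s = -3, t = 7/4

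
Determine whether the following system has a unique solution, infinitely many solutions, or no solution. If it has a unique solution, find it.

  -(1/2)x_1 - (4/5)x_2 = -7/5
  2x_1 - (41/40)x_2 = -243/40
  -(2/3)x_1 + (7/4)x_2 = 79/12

Row-reduce:
R1 ← R1 / (-1/2).
R2 ← R2 − 2·R1.
R3 ← R3 + 2/3·R1.
R2 ← R2 / (-169/40).
R1 ← R1 − 8/5·R2.
R3 ← R3 − 169/60·R2.
Row 3 reduces to 0 = 2/3, a contradiction. The system is inconsistent.

no solution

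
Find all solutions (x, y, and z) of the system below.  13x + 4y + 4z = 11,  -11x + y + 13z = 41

infinitely many solutions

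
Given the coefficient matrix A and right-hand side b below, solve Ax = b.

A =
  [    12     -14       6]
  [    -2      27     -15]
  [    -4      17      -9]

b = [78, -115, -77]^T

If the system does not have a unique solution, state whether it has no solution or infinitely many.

infinitely many solutions

Row-reduce:
R1 ← R1 / (12).
R2 ← R2 + 2·R1.
R3 ← R3 + 4·R1.
R2 ← R2 / (74/3).
R1 ← R1 + 7/6·R2.
R3 ← R3 − 37/3·R2.
Rank is 2 with 3 unknowns, leaving x_3 free.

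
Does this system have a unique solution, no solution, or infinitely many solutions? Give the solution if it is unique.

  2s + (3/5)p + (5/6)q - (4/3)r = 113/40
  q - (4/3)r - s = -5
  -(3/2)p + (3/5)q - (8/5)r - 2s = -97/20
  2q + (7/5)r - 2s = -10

Row-reduce the augmented matrix:
R1 ← R1 / (3/5).
R3 ← R3 + 3/2·R1.
R1 ← R1 − 25/18·R2.
R3 ← R3 − 161/60·R2.
R4 ← R4 − 2·R2.
R3 ← R3 / (-61/45).
R1 ← R1 + 10/27·R3.
R2 ← R2 + 4/3·R3.
R4 ← R4 − 61/15·R3.
R4 ← R4 / (341/20).
R1 ← R1 − 580/183·R4.
R2 ← R2 + 402/61·R4.
R3 ← R3 + 1023/244·R4.
Reading off the reduced rows gives p = -4/3, q = -9/4, r = 0, s = 11/4.

p = -4/3, q = -9/4, r = 0, s = 11/4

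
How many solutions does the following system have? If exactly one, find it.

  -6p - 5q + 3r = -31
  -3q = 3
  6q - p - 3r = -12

Row-reduce the augmented matrix:
R1 ← R1 / (-6).
R3 ← R3 + 1·R1.
R2 ← R2 / (-3).
R1 ← R1 − 5/6·R2.
R3 ← R3 − 41/6·R2.
R3 ← R3 / (-7/2).
R1 ← R1 + 1/2·R3.
Reading off the reduced rows gives p = 6, q = -1, r = 0.

p = 6, q = -1, r = 0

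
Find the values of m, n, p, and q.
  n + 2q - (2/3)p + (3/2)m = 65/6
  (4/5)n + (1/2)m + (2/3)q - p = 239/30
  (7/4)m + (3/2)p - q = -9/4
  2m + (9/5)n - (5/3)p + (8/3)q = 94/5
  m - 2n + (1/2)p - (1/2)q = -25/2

m = 1, n = 6, p = -2, q = 1

Row-reduce the augmented matrix:
R1 ← R1 / (3/2).
R2 ← R2 − 1/2·R1.
R3 ← R3 − 7/4·R1.
R4 ← R4 − 2·R1.
R5 ← R5 − 1·R1.
R2 ← R2 / (7/15).
R1 ← R1 − 2/3·R2.
R3 ← R3 + 7/6·R2.
R4 ← R4 − 7/15·R2.
R5 ← R5 + 8/3·R2.
R3 ← R3 / (1/3).
R1 ← R1 − 2/3·R3.
R2 ← R2 + 5/3·R3.
R5 ← R5 + 7/2·R3.
Swap R4 and R5.
R4 ← R4 / (-221/6).
R1 ← R1 − 8·R4.
R2 ← R2 + 50/3·R4.
R3 ← R3 + 10·R4.
R5 reduces to 0 = 0, so the extra equation is consistent.
Reading off the reduced rows gives m = 1, n = 6, p = -2, q = 1.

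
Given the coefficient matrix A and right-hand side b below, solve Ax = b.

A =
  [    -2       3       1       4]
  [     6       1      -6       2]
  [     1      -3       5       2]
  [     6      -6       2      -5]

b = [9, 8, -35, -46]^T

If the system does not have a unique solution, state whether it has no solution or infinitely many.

x_1 = -4, x_2 = 2, x_3 = -5, x_4 = 0

Row-reduce the augmented matrix:
R1 ← R1 / (-2).
R2 ← R2 − 6·R1.
R3 ← R3 − 1·R1.
R4 ← R4 − 6·R1.
R2 ← R2 / (10).
R1 ← R1 + 3/2·R2.
R3 ← R3 + 3/2·R2.
R4 ← R4 − 3·R2.
R3 ← R3 / (101/20).
R1 ← R1 + 19/20·R3.
R2 ← R2 + 3/10·R3.
R4 ← R4 − 59/10·R3.
R4 ← R4 / (-437/101).
R1 ← R1 − 126/101·R4.
R2 ← R2 − 178/101·R4.
R3 ← R3 − 122/101·R4.
Reading off the reduced rows gives x_1 = -4, x_2 = 2, x_3 = -5, x_4 = 0.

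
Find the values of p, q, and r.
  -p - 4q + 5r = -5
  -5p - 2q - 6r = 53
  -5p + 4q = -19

Row-reduce the augmented matrix:
R1 ← R1 / (-1).
R2 ← R2 + 5·R1.
R3 ← R3 + 5·R1.
R2 ← R2 / (18).
R1 ← R1 − 4·R2.
R3 ← R3 − 24·R2.
R3 ← R3 / (49/3).
R1 ← R1 − 17/9·R3.
R2 ← R2 + 31/18·R3.
Reading off the reduced rows gives p = -1, q = -6, r = -6.

p = -1, q = -6, r = -6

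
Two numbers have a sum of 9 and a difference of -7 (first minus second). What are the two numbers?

Let x = first number, y = second number.
  x + y = 9
  x - y = -7
Row-reduce the augmented matrix:
R2 ← R2 − 1·R1.
R2 ← R2 / (-2).
R1 ← R1 − 1·R2.
Reading off the reduced rows gives x = 1, y = 8.

first number: 1, second number: 8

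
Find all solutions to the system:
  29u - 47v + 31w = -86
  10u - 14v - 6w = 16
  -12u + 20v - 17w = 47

infinitely many solutions

Row-reduce:
R1 ← R1 / (29).
R2 ← R2 − 10·R1.
R3 ← R3 + 12·R1.
R2 ← R2 / (64/29).
R1 ← R1 + 47/29·R2.
R3 ← R3 − 16/29·R2.
Rank is 2 with 3 unknowns, leaving w free.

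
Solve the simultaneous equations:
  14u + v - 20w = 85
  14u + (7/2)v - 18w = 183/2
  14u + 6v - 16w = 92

no solution

Row-reduce:
R1 ← R1 / (14).
R2 ← R2 − 14·R1.
R3 ← R3 − 14·R1.
R2 ← R2 / (5/2).
R1 ← R1 − 1/14·R2.
R3 ← R3 − 5·R2.
Row 3 reduces to 0 = -6, a contradiction. The system is inconsistent.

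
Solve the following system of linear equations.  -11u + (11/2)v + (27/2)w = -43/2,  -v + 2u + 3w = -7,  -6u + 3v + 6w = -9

infinitely many solutions

Row-reduce:
R1 ← R1 / (-11).
R2 ← R2 − 2·R1.
R3 ← R3 + 6·R1.
R2 ← R2 / (60/11).
R1 ← R1 + 27/22·R2.
R3 ← R3 + 15/11·R2.
Rank is 2 with 3 unknowns, leaving v free.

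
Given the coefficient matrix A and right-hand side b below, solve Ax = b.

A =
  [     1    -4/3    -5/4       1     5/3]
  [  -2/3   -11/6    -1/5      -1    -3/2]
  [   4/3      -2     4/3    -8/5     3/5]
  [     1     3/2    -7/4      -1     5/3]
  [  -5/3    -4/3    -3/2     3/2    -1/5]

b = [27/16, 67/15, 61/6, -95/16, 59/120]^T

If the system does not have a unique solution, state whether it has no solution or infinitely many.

x_1 = -1, x_2 = -3, x_3 = 9/4, x_4 = -1, x_5 = 3/2

Row-reduce the augmented matrix:
R2 ← R2 + 2/3·R1.
R3 ← R3 − 4/3·R1.
R4 ← R4 − 1·R1.
R5 ← R5 + 5/3·R1.
R2 ← R2 / (-49/18).
R1 ← R1 + 4/3·R2.
R3 ← R3 + 2/9·R2.
R4 ← R4 − 17/6·R2.
R5 ← R5 + 32/9·R2.
R3 ← R3 / (2267/735).
R1 ← R1 + 729/980·R3.
R2 ← R2 − 93/245·R3.
R4 ← R4 + 386/245·R3.
R5 ← R5 + 2189/980·R3.
R4 ← R4 / (-43429/11335).
R1 ← R1 − 5241/11335·R4.
R2 ← R2 − 5442/11335·R4.
R3 ← R3 + 2136/2267·R4.
R5 ← R5 − 33947/22670·R4.
R5 ← R5 / (1899821/1302870).
R1 ← R1 − 230463/173716·R5.
R2 ← R2 − 8081/43429·R5.
R3 ← R3 + 9395/43429·R5.
R4 ← R4 − 82781/260574·R5.
Reading off the reduced rows gives x_1 = -1, x_2 = -3, x_3 = 9/4, x_4 = -1, x_5 = 3/2.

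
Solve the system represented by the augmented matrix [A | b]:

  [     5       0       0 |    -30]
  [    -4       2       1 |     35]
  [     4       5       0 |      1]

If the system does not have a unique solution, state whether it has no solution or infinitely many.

Row-reduce the augmented matrix:
R1 ← R1 / (5).
R2 ← R2 + 4·R1.
R3 ← R3 − 4·R1.
R2 ← R2 / (2).
R3 ← R3 − 5·R2.
R3 ← R3 / (-5/2).
R2 ← R2 − 1/2·R3.
Reading off the reduced rows gives x_1 = -6, x_2 = 5, x_3 = 1.

x_1 = -6, x_2 = 5, x_3 = 1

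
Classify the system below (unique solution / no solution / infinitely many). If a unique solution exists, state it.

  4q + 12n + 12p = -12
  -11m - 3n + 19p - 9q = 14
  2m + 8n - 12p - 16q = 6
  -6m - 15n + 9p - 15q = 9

m = -3, n = 0, p = -1, q = 0

Row-reduce the augmented matrix:
Swap R1 and R2.
R1 ← R1 / (-11).
R3 ← R3 − 2·R1.
R4 ← R4 + 6·R1.
R2 ← R2 / (12).
R1 ← R1 − 3/11·R2.
R3 ← R3 − 82/11·R2.
R4 ← R4 + 147/11·R2.
R3 ← R3 / (-16).
R1 ← R1 + 2·R3.
R2 ← R2 − 1·R3.
R4 ← R4 − 12·R3.
R4 ← R4 / (-228/11).
R1 ← R1 − 107/33·R4.
R2 ← R2 + 61/66·R4.
R3 ← R3 − 83/66·R4.
Reading off the reduced rows gives m = -3, n = 0, p = -1, q = 0.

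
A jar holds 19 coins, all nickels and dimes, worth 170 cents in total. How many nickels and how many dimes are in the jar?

nickels: 4, dimes: 15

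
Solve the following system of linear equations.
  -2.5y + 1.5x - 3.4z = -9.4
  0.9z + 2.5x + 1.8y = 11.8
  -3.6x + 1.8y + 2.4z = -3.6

Row-reduce the augmented matrix:
R1 ← R1 / (3/2).
R2 ← R2 − 5/2·R1.
R3 ← R3 + 18/5·R1.
R2 ← R2 / (179/30).
R1 ← R1 + 5/3·R2.
R3 ← R3 + 21/5·R2.
R3 ← R3 / (-5091/4475).
R1 ← R1 + 387/895·R3.
R2 ← R2 − 197/179·R3.
Reading off the reduced rows gives x = 4, y = -2, z = 6.

x = 4, y = -2, z = 6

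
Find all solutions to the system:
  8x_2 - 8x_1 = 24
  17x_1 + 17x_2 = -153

Row-reduce the augmented matrix:
R1 ← R1 / (-8).
R2 ← R2 − 17·R1.
R2 ← R2 / (34).
R1 ← R1 + 1·R2.
Reading off the reduced rows gives x_1 = -6, x_2 = -3.

x_1 = -6, x_2 = -3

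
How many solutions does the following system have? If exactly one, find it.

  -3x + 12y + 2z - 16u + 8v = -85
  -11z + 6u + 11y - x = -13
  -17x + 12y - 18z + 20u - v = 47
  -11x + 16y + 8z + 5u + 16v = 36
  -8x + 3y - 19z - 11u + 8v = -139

x = -1, y = 0, z = 4, u = 5, v = -2

Row-reduce the augmented matrix:
R1 ← R1 / (-3).
R2 ← R2 + 1·R1.
R3 ← R3 + 17·R1.
R4 ← R4 + 11·R1.
R5 ← R5 + 8·R1.
R2 ← R2 / (7).
R1 ← R1 + 4·R2.
R3 ← R3 + 56·R2.
R4 ← R4 + 28·R2.
R5 ← R5 + 29·R2.
R3 ← R3 / (-368/3).
R1 ← R1 + 22/3·R3.
R2 ← R2 + 5/3·R3.
R4 ← R4 + 46·R3.
R5 ← R5 + 218/3·R3.
R4 ← R4 / (67/2).
R1 ← R1 + 73/322·R4.
R2 ← R2 + 719/644·R4.
R3 ← R3 + 151/92·R4.
R5 ← R5 + 13089/322·R4.
R5 ← R5 / (374797/21574).
R1 ← R1 + 5863/43148·R5.
R2 ← R2 − 50419/86296·R5.
R3 ← R3 − 7631/12328·R5.
R4 ← R4 − 11/268·R5.
Reading off the reduced rows gives x = -1, y = 0, z = 4, u = 5, v = -2.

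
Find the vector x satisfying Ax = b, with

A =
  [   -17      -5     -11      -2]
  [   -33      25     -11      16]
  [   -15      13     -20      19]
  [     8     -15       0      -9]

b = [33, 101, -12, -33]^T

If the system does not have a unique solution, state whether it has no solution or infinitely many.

Row-reduce:
R1 ← R1 / (-17).
R2 ← R2 + 33·R1.
R3 ← R3 + 15·R1.
R4 ← R4 − 8·R1.
R2 ← R2 / (590/17).
R1 ← R1 − 5/17·R2.
R3 ← R3 − 296/17·R2.
R4 ← R4 + 295/17·R2.
R3 ← R3 / (-4569/295).
R1 ← R1 − 33/59·R3.
R2 ← R2 − 88/295·R3.
Row 4 reduces to 0 = 1, a contradiction. The system is inconsistent.

no solution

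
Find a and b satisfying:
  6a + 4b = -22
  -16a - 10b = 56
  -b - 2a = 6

Row-reduce the augmented matrix:
R1 ← R1 / (6).
R2 ← R2 + 16·R1.
R3 ← R3 + 2·R1.
R2 ← R2 / (2/3).
R1 ← R1 − 2/3·R2.
R3 ← R3 − 1/3·R2.
R3 reduces to 0 = 0, so the extra equation is consistent.
Reading off the reduced rows gives a = -1, b = -4.

a = -1, b = -4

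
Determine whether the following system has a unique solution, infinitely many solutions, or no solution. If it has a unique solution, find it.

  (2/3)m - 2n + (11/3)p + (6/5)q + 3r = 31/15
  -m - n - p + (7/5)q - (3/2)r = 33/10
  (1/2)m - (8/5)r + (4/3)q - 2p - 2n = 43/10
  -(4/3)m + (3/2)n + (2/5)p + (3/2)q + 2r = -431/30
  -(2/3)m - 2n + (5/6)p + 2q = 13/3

infinitely many solutions

Row-reduce:
R1 ← R1 / (2/3).
R2 ← R2 + 1·R1.
R3 ← R3 − 1/2·R1.
R4 ← R4 + 4/3·R1.
R5 ← R5 + 2/3·R1.
R2 ← R2 / (-4).
R1 ← R1 + 3·R2.
R3 ← R3 + 1/2·R2.
R4 ← R4 + 5/2·R2.
R5 ← R5 + 4·R2.
R3 ← R3 / (-85/16).
R1 ← R1 − 17/8·R3.
R2 ← R2 + 9/8·R3.
R4 ← R4 − 1181/240·R3.
R4 ← R4 / (36928/19125).
R1 ← R1 + 44/75·R4.
R2 ← R2 + 343/425·R4.
R3 ← R3 + 8/1275·R4.
Rank is 4 with 5 unknowns, leaving r free.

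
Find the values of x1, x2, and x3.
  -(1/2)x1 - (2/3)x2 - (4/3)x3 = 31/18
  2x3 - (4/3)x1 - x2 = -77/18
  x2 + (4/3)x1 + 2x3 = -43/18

Row-reduce the augmented matrix:
R1 ← R1 / (-1/2).
R2 ← R2 + 4/3·R1.
R3 ← R3 − 4/3·R1.
R2 ← R2 / (7/9).
R1 ← R1 − 4/3·R2.
R3 ← R3 + 7/9·R2.
R3 ← R3 / (4).
R1 ← R1 + 48/7·R3.
R2 ← R2 − 50/7·R3.
Reading off the reduced rows gives x1 = 1/3, x2 = 1/2, x3 = -5/3.

x1 = 1/3, x2 = 1/2, x3 = -5/3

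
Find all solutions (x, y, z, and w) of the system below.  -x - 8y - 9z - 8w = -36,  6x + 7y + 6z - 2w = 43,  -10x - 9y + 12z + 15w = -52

infinitely many solutions

Row-reduce:
R1 ← R1 / (-1).
R2 ← R2 − 6·R1.
R3 ← R3 + 10·R1.
R2 ← R2 / (-41).
R1 ← R1 − 8·R2.
R3 ← R3 − 71·R2.
R3 ← R3 / (774/41).
R1 ← R1 + 15/41·R3.
R2 ← R2 − 48/41·R3.
Rank is 3 with 4 unknowns, leaving w free.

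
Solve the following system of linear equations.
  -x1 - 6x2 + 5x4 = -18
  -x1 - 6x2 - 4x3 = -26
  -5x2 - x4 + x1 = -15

Row-reduce:
R1 ← R1 / (-1).
R2 ← R2 + 1·R1.
R3 ← R3 − 1·R1.
Swap R2 and R3.
R2 ← R2 / (-11).
R1 ← R1 − 6·R2.
R3 ← R3 / (-4).
Rank is 3 with 4 unknowns, leaving x4 free.

infinitely many solutions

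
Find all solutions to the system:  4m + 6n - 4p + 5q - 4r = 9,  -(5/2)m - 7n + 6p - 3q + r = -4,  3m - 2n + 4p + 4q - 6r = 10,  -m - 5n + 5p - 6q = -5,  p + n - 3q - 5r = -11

infinitely many solutions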